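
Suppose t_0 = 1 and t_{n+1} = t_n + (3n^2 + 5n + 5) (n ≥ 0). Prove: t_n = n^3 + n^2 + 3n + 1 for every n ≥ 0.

Base case: t_0 = 1, and 0^3 + 0^2 + 3·0 + 1 = 1.
Assume t_r = r^3 + r^2 + 3r + 1.
Then t_{r+1} = t_r + (3r^2 + 5r + 5) = (r^3 + r^2 + 3r + 1) + (3r^2 + 5r + 5) = r^3 + 4r^2 + 8r + 6,
and (r+1)^3 + (r+1)^2 + 3·(r+1) + 1 = r^3 + 4r^2 + 8r + 6.
This completes the inductive step, so t_n = n^3 + n^2 + 3n + 1 for all n ≥ 0.

t_n = n^3 + n^2 + 3n + 1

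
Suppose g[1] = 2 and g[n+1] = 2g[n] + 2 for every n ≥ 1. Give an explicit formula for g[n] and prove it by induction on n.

Claim: g[n] = 2^{n+1} − 2.

Base case: g[1] = 2, and 2^{1+1} − 2 = 4 − 2 = 2.
Assume g[m] = 2^{m+1} − 2 for some m ≥ 1.
Then g[m+1] = 2g[m] + 2 = 2·(2^{m+1} − 2) + 2 = 2^{m+2} − 4 + 2 = 2^{m+2} − 2.
So the formula holds for m+1, and by induction g[n] = 2^{n+1} − 2 for all n ≥ 1.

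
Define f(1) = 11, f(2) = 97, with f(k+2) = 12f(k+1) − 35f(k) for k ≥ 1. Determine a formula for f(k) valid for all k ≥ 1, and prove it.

Claim: f(k) = 3·7^k − 2·5^k.

Base cases: f(1) = 11 and 3·7^1 − 2·5^1 = 11; f(2) = 97 and 3·7^2 − 2·5^2 = 97.
Assume f(i) = 3·7^i − 2·5^i for all 1 ≤ i ≤ j, where j ≥ 2.
Then f(j+1) = 12f(j) − 35f(j−1) = 12·(3·7^j − 2·5^j) − 35·(3·7^{j−1} − 2·5^{j−1}) = 3·(12·7 − 35)7^{j−1} − 2·(12·5 − 35)5^{j−1} = 147·7^{j−1} − 50·5^{j−1} = 3·7^{j+1} − 2·5^{j+1}.
Hence f(k) = 3·7^k − 2·5^k for every k ≥ 1, by strong induction.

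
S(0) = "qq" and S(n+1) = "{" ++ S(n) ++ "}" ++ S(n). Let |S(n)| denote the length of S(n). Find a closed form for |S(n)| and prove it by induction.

Claim: |S(n)| = 2^{n+2} − 2.

Base case: |S(0)| = 2, and 2^{0+2} − 2 = 2.
Assume |S(m)| = 2^{m+2} − 2.
Then |S(m+1)| = 1 + |S(m)| + 1 + |S(m)| = 2|S(m)| + 2 = 2(2^{m+2} − 2) + 2 = 2^{m+3} − 4 + 2 = 2^{m+3} − 2.
This completes the inductive step, so |S(n)| = 2^{n+2} − 2 for all n ≥ 0.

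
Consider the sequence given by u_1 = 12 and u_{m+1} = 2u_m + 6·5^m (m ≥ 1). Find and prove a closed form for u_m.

Claim: u_m = 2^m + 2·5^m.

Base case: u_1 = 12, and 2^1 + 2·5^1 = 2 + 10 = 12.
Assume u_r = 2^r + 2·5^r for some r ≥ 1.
Then u_{r+1} = 2u_r + 6·5^r = 2·(2^r + 2·5^r) + 6·5^r = 2^{r+1} + 4·5^r + 6·5^r = 2^{r+1} + 10·5^r = 2^{r+1} + 2·5^{r+1}.
This completes the inductive step, so u_m = 2^m + 2·5^m for all m ≥ 1.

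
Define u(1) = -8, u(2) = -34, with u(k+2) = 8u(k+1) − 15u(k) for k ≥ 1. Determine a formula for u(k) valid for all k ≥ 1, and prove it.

Claim: u(k) = -5^k − 3^k.

Base cases: u(1) = -8 and -5^1 − 3^1 = -8; u(2) = -34 and -5^2 − 3^2 = -34.
Assume u(j) = -5^j − 3^j for all 1 ≤ j ≤ m, where m ≥ 2.
Then u(m+1) = 8u(m) − 15u(m−1) = 8·(-5^m − 3^m) − 15·(-5^{m−1} − 3^{m−1}) = -(8·5 − 15)5^{m−1} − (8·3 − 15)3^{m−1} = -25·5^{m−1} − 9·3^{m−1} = -5^{m+1} − 3^{m+1}.
By strong induction, u(k) = -5^k − 3^k for all k ≥ 1.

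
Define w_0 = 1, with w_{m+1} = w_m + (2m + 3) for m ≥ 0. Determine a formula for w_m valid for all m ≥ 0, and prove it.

Claim: w_m = m^2 + 2m + 1.

Base case: w_0 = 1, and 0^2 + 2·0 + 1 = 1.
Assume w_r = r^2 + 2r + 1.
Then w_{r+1} = w_r + (2r + 3) = (r^2 + 2r + 1) + (2r + 3) = r^2 + 4r + 4,
and (r+1)^2 + 2·(r+1) + 1 = r^2 + 4r + 4.
This completes the inductive step, so w_m = m^2 + 2m + 1 for all m ≥ 0.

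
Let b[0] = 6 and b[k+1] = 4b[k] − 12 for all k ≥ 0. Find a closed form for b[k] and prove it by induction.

Claim: b[k] = 2·4^k + 4.

Base case: b[0] = 6, and 2·4^0 + 4 = 2 + 4 = 6.
Assume b[r] = 2·4^r + 4 for some r ≥ 0.
Then b[r+1] = 4b[r] − 12 = 4·(2·4^r + 4) − 12 = 8·4^r + 16 − 12 = 2·4^{r+1} + 4.
So the formula holds for r+1, and by induction b[k] = 2·4^k + 4 for all k ≥ 0.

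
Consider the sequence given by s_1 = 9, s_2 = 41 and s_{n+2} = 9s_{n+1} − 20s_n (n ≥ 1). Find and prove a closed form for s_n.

Claim: s_n = 4^n + 5^n.

Base cases: s_1 = 9 and 4^1 + 5^1 = 9; s_2 = 41 and 4^2 + 5^2 = 41.
Assume s_j = 4^j + 5^j for all 1 ≤ j ≤ m, where m ≥ 2.
Then s_{m+1} = 9s_m − 20s_{m−1} = 9·(4^m + 5^m) − 20·(4^{m−1} + 5^{m−1}) = (9·4 − 20)4^{m−1} + (9·5 − 20)5^{m−1} = 16·4^{m−1} + 25·5^{m−1} = 4^{m+1} + 5^{m+1}.
So the formula holds for m+1, and by strong induction s_n = 4^n + 5^n for all n ≥ 1.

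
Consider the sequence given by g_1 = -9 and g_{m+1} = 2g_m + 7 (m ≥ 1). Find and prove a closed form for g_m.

Claim: g_m = -2^m − 7.

Base case: g_1 = -9, and -2^1 − 7 = -2 − 7 = -9.
Assume g_k = -2^k − 7 for some k ≥ 1.
Then g_{k+1} = 2g_k + 7 = 2·(-2^k − 7) + 7 = -2^{k+1} − 14 + 7 = -2^{k+1} − 7.
Hence g_m = -2^m − 7 for every m ≥ 1, by induction.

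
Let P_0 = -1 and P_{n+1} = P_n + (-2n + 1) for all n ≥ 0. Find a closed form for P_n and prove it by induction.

Claim: P_n = -n^2 + 2n − 1.

Base case: P_0 = -1, and -0^2 + 2·0 − 1 = -1.
Assume P_r = -r^2 + 2r − 1.
Then P_{r+1} = P_r + (-2r + 1) = (-r^2 + 2r − 1) + (-2r + 1) = -r^2,
and -(r+1)^2 + 2·(r+1) − 1 = -r^2.
By induction, P_n = -n^2 + 2n − 1 for all n ≥ 0.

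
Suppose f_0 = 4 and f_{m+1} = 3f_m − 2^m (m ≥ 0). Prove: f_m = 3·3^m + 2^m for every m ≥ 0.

Base case: f_0 = 4, and 3·3^0 + 2^0 = 3 + 1 = 4.
Assume f_j = 3·3^j + 2^j for some j ≥ 0.
Then f_{j+1} = 3f_j − 2^j = 3·(3·3^j + 2^j) − 2^j = 3·3^{j+1} + 3·2^j − 2^j = 3·3^{j+1} + 2·2^j = 3·3^{j+1} + 2^{j+1}.
By induction, f_m = 3·3^m + 2^m for all m ≥ 0.

f_m = 3·3^m + 2^m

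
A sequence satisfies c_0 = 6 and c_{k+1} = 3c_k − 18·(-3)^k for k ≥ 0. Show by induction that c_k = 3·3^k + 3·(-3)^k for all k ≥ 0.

Base case: c_0 = 6, and 3·3^0 + 3·(-3)^0 = 3 + 3 = 6.
Assume c_j = 3·3^j + 3·(-3)^j for some j ≥ 0.
Then c_{j+1} = 3c_j − 18·(-3)^j = 3·(3·3^j + 3·(-3)^j) − 18·(-3)^j = 3·3^{j+1} + 9·(-3)^j − 18·(-3)^j = 3·3^{j+1} − 9·(-3)^j = 3·3^{j+1} + 3·(-3)^{j+1}.
So the formula holds for j+1, and by induction c_k = 3·3^k + 3·(-3)^k for all k ≥ 0.

c_k = 3·3^k + 3·(-3)^k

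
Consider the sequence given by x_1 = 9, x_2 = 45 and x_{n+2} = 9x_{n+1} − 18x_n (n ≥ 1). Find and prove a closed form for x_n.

Claim: x_n = 6^n + 3^n.

Base cases: x_1 = 9 and 6^1 + 3^1 = 9; x_2 = 45 and 6^2 + 3^2 = 45.
Assume x_i = 6^i + 3^i for all 1 ≤ i ≤ j, where j ≥ 2.
Then x_{j+1} = 9x_j − 18x_{j−1} = 9·(6^j + 3^j) − 18·(6^{j−1} + 3^{j−1}) = (9·6 − 18)6^{j−1} + (9·3 − 18)3^{j−1} = 36·6^{j−1} + 9·3^{j−1} = 6^{j+1} + 3^{j+1}.
So the formula holds for j+1, and by strong induction x_n = 6^n + 3^n for all n ≥ 1.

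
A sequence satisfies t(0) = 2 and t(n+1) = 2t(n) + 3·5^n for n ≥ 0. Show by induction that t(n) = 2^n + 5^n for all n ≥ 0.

Base case: t(0) = 2, and 2^0 + 5^0 = 1 + 1 = 2.
Assume t(k) = 2^k + 5^k for some k ≥ 0.
Then t(k+1) = 2t(k) + 3·5^k = 2·(2^k + 5^k) + 3·5^k = 2^{k+1} + 2·5^k + 3·5^k = 2^{k+1} + 5·5^k = 2^{k+1} + 5^{k+1}.
This completes the inductive step, so t(n) = 2^n + 5^n for all n ≥ 0.

t(n) = 2^n + 5^n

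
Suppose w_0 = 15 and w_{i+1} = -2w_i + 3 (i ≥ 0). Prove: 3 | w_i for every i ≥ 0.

Base case: w_0 = 15 = 3·5, so 3 | w_0.
Assume 3 | w_r, so w_r = 3t for some integer t.
Then w_{r+1} = -2w_r + 3 = -2·(3t) + 3 = 3(-2t + 1), so 3 | w_{r+1}.
By induction, 3 | w_i for all i ≥ 0.

3 | w_i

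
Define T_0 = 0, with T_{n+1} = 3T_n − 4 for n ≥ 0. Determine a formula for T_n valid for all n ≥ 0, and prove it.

Claim: T_n = -2·3^n + 2.

Base case: T_0 = 0, and -2·3^0 + 2 = -2 + 2 = 0.
Assume T_j = -2·3^j + 2 for some j ≥ 0.
Then T_{j+1} = 3T_j − 4 = 3·(-2·3^j + 2) − 4 = -6·3^j + 6 − 4 = -2·3^{j+1} + 2.
So the formula holds for j+1, and by induction T_n = -2·3^n + 2 for all n ≥ 0.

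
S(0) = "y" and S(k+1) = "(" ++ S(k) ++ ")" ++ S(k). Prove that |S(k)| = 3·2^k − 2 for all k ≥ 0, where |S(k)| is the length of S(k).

Base case: |S(0)| = 1, and 3·2^0 − 2 = 1.
Assume |S(m)| = 3·2^m − 2.
Then |S(m+1)| = 1 + |S(m)| + 1 + |S(m)| = 2|S(m)| + 2 = 2(3·2^m − 2) + 2 = 3·2^{m+1} − 4 + 2 = 3·2^{m+1} − 2.
By induction, |S(k)| = 3·2^k − 2 for all k ≥ 0.

|S(k)| = 3·2^k − 2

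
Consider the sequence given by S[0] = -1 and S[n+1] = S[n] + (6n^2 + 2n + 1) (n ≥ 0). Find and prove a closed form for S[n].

Claim: S[n] = 2n^3 − 2n^2 + n − 1.

Base case: S[0] = -1, and 2·0^3 − 2·0^2 + 0 − 1 = -1.
Assume S[j] = 2j^3 − 2j^2 + j − 1.
Then S[j+1] = S[j] + (6j^2 + 2j + 1) = (2j^3 − 2j^2 + j − 1) + (6j^2 + 2j + 1) = 2j^3 + 4j^2 + 3j,
and 2·(j+1)^3 − 2·(j+1)^2 + (j+1) − 1 = 2j^3 + 4j^2 + 3j.
This completes the inductive step, so S[n] = 2n^3 − 2n^2 + n − 1 for all n ≥ 0.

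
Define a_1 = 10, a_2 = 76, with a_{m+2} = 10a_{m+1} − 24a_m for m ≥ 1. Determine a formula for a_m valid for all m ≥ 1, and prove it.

Claim: a_m = 3·6^m − 2·4^m.

Base cases: a_1 = 10 and 3·6^1 − 2·4^1 = 10; a_2 = 76 and 3·6^2 − 2·4^2 = 76.
Assume a_j = 3·6^j − 2·4^j for all 1 ≤ j ≤ k, where k ≥ 2.
Then a_{k+1} = 10a_k − 24a_{k−1} = 10·(3·6^k − 2·4^k) − 24·(3·6^{k−1} − 2·4^{k−1}) = 3·(10·6 − 24)6^{k−1} − 2·(10·4 − 24)4^{k−1} = 108·6^{k−1} − 32·4^{k−1} = 3·6^{k+1} − 2·4^{k+1}.
This completes the inductive step, so a_m = 3·6^m − 2·4^m for all m ≥ 1.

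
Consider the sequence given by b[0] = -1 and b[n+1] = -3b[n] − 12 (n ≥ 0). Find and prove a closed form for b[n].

Claim: b[n] = 2·(-3)^n − 3.

Base case: b[0] = -1, and 2·(-3)^0 − 3 = 2 − 3 = -1.
Assume b[j] = 2·(-3)^j − 3 for some j ≥ 0.
Then b[j+1] = -3b[j] − 12 = -3·(2·(-3)^j − 3) − 12 = -6·(-3)^j + 9 − 12 = 2·(-3)^{j+1} − 3.
This completes the inductive step, so b[n] = 2·(-3)^n − 3 for all n ≥ 0.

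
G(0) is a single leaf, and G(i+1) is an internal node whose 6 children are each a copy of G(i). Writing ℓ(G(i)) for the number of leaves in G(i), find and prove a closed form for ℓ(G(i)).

Claim: ℓ(G(i)) = 6^i.

Base case: ℓ(G(0)) = 1, and 6^0 = 1.
Assume ℓ(G(j)) = 6^j.
Then ℓ(G(j+1)) = 6·ℓ(G(j)) = 6·6^j = 6^{j+1}.
This completes the inductive step, so ℓ(G(i)) = 6^i for all i ≥ 0.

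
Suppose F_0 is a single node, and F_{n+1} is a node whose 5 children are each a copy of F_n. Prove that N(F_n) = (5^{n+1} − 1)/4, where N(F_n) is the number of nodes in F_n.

Base case: N(F_0) = 1, and (5^{0+1} − 1)/4 = 1.
Assume N(F_m) = (5^{m+1} − 1)/4.
Then N(F_{m+1}) = 1 + 5N(F_m) = 1 + 5·(5^{m+1} − 1)/4 = 1 + (5^{m+2} − 5)/4 = (4 + 5^{m+2} − 5)/4 = (5^{m+2} − 1)/4.
Hence N(F_n) = (5^{n+1} − 1)/4 for every n ≥ 0, by induction.

N(F_n) = (5^{n+1} − 1)/4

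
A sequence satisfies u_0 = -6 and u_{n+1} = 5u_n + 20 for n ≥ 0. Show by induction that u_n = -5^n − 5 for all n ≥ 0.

Base case: u_0 = -6, and -5^0 − 5 = -1 − 5 = -6.
Assume u_m = -5^m − 5 for some m ≥ 0.
Then u_{m+1} = 5u_m + 20 = 5·(-5^m − 5) + 20 = -5^{m+1} − 25 + 20 = -5^{m+1} − 5.
This completes the inductive step, so u_n = -5^n − 5 for all n ≥ 0.

u_n = -5^n − 5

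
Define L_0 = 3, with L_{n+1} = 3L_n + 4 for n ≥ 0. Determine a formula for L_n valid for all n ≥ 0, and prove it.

Claim: L_n = 5·3^n − 2.

Base case: L_0 = 3, and 5·3^0 − 2 = 5 − 2 = 3.
Assume L_k = 5·3^k − 2 for some k ≥ 0.
Then L_{k+1} = 3L_k + 4 = 3·(5·3^k − 2) + 4 = 15·3^k − 6 + 4 = 5·3^{k+1} − 2.
So the formula holds for k+1, and by induction L_n = 5·3^n − 2 for all n ≥ 0.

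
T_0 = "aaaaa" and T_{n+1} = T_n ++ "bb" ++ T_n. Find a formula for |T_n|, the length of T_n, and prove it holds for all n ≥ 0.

Claim: |T_n| = 7·2^n − 2.

Base case: |T_0| = 5, and 7·2^0 − 2 = 5.
Assume |T_m| = 7·2^m − 2.
Then |T_{m+1}| = |T_m| + 2 + |T_m| = 2|T_m| + 2 = 2(7·2^m − 2) + 2 = 7·2^{m+1} − 4 + 2 = 7·2^{m+1} − 2.
Hence |T_n| = 7·2^n − 2 for every n ≥ 0, by induction.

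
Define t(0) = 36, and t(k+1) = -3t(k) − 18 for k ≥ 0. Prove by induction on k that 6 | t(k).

Base case: t(0) = 36 = 6·6, so 6 | t(0).
Assume 6 | t(m), so t(m) = 6s for some integer s.
Then t(m+1) = -3t(m) − 18 = -3·(6s) − 18 = 6(-3s − 3), so 6 | t(m+1).
So the property holds for m+1, and by induction 6 | t(k) for all k ≥ 0.

6 | t(k)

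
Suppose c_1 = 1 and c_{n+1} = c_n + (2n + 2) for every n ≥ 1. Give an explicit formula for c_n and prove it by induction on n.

Claim: c_n = n^2 + n − 1.

Base case: c_1 = 1, and 1^2 + 1 − 1 = 1.
Assume c_k = k^2 + k − 1.
Then c_{k+1} = c_k + (2k + 2) = (k^2 + k − 1) + (2k + 2) = k^2 + 3k + 1,
and (k+1)^2 + (k+1) − 1 = k^2 + 3k + 1.
This completes the inductive step, so c_n = n^2 + n − 1 for all n ≥ 1.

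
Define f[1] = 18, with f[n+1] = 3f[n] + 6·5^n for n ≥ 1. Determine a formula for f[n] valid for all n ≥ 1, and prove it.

Claim: f[n] = 3^n + 3·5^n.

Base case: f[1] = 18, and 3^1 + 3·5^1 = 3 + 15 = 18.
Assume f[k] = 3^k + 3·5^k for some k ≥ 1.
Then f[k+1] = 3f[k] + 6·5^k = 3·(3^k + 3·5^k) + 6·5^k = 3^{k+1} + 9·5^k + 6·5^k = 3^{k+1} + 15·5^k = 3^{k+1} + 3·5^{k+1}.
So the formula holds for k+1, and by induction f[n] = 3^n + 3·5^n for all n ≥ 1.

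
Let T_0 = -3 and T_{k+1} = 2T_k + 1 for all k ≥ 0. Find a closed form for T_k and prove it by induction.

Claim: T_k = -2^{k+1} − 1.

Base case: T_0 = -3, and -2^{0+1} − 1 = -2 − 1 = -3.
Assume T_r = -2^{r+1} − 1 for some r ≥ 0.
Then T_{r+1} = 2T_r + 1 = 2·(-2^{r+1} − 1) + 1 = -2^{r+2} − 2 + 1 = -2^{r+2} − 1.
Hence T_k = -2^{k+1} − 1 for every k ≥ 0, by induction.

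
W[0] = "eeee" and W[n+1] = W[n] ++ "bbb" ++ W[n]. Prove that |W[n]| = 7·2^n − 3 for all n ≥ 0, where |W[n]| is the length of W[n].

Base case: |W[0]| = 4, and 7·2^0 − 3 = 4.
Assume |W[m]| = 7·2^m − 3.
Then |W[m+1]| = |W[m]| + 3 + |W[m]| = 2|W[m]| + 3 = 2(7·2^m − 3) + 3 = 7·2^{m+1} − 6 + 3 = 7·2^{m+1} − 3.
Hence |W[n]| = 7·2^n − 3 for every n ≥ 0, by induction.

|W[n]| = 7·2^n − 3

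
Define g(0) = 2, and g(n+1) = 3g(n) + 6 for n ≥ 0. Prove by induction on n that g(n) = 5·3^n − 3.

Base case: g(0) = 2, and 5·3^0 − 3 = 5 − 3 = 2.
Assume g(r) = 5·3^r − 3 for some r ≥ 0.
Then g(r+1) = 3g(r) + 6 = 3·(5·3^r − 3) + 6 = 15·3^r − 9 + 6 = 5·3^{r+1} − 3.
This completes the inductive step, so g(n) = 5·3^n − 3 for all n ≥ 0.

g(n) = 5·3^n − 3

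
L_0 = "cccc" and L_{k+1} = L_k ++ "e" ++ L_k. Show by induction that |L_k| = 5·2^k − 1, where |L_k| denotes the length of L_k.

Base case: |L_0| = 4, and 5·2^0 − 1 = 4.
Assume |L_r| = 5·2^r − 1.
Then |L_{r+1}| = |L_r| + 1 + |L_r| = 2|L_r| + 1 = 2(5·2^r − 1) + 1 = 5·2^{r+1} − 2 + 1 = 5·2^{r+1} − 1.
By induction, |L_k| = 5·2^k − 1 for all k ≥ 0.

|L_k| = 5·2^k − 1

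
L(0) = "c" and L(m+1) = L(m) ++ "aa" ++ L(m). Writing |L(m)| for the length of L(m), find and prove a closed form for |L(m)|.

Claim: |L(m)| = 3·2^m − 2.

Base case: |L(0)| = 1, and 3·2^0 − 2 = 1.
Assume |L(r)| = 3·2^r − 2.
Then |L(r+1)| = |L(r)| + 2 + |L(r)| = 2|L(r)| + 2 = 2(3·2^r − 2) + 2 = 3·2^{r+1} − 4 + 2 = 3·2^{r+1} − 2.
This completes the inductive step, so |L(m)| = 3·2^m − 2 for all m ≥ 0.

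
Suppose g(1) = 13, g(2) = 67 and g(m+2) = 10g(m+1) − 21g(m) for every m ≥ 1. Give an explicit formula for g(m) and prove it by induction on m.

Claim: g(m) = 7^m + 2·3^m.

Base cases: g(1) = 13 and 7^1 + 2·3^1 = 13; g(2) = 67 and 7^2 + 2·3^2 = 67.
Assume g(i) = 7^i + 2·3^i for all 1 ≤ i ≤ j, where j ≥ 2.
Then g(j+1) = 10g(j) − 21g(j−1) = 10·(7^j + 2·3^j) − 21·(7^{j−1} + 2·3^{j−1}) = (10·7 − 21)7^{j−1} + 2·(10·3 − 21)3^{j−1} = 49·7^{j−1} + 18·3^{j−1} = 7^{j+1} + 2·3^{j+1}.
This completes the inductive step, so g(m) = 7^m + 2·3^m for all m ≥ 1.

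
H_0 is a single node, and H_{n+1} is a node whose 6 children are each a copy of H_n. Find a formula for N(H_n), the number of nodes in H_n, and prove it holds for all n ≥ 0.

Claim: N(H_n) = (6^{n+1} − 1)/5.

Base case: N(H_0) = 1, and (6^{0+1} − 1)/5 = 1.
Assume N(H_k) = (6^{k+1} − 1)/5.
Then N(H_{k+1}) = 1 + 6N(H_k) = 1 + 6·(6^{k+1} − 1)/5 = 1 + (6^{k+2} − 6)/5 = (5 + 6^{k+2} − 6)/5 = (6^{k+2} − 1)/5.
So the formula holds for k+1, and by induction N(H_n) = (6^{n+1} − 1)/5 for all n ≥ 0.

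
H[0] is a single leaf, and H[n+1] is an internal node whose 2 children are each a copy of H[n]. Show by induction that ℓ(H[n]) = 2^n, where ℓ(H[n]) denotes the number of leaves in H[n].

Base case: ℓ(H[0]) = 1, and 2^0 = 1.
Assume ℓ(H[k]) = 2^k.
Then ℓ(H[k+1]) = 2·ℓ(H[k]) = 2·2^k = 2^{k+1}.
By induction, ℓ(H[n]) = 2^n for all n ≥ 0.

ℓ(H[n]) = 2^n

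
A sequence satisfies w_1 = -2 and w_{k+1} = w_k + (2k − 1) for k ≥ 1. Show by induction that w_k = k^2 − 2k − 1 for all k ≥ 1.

Base case: w_1 = -2, and 1^2 − 2·1 − 1 = -2.
Assume w_m = m^2 − 2m − 1.
Then w_{m+1} = w_m + (2m − 1) = (m^2 − 2m − 1) + (2m − 1) = m^2 − 2,
and (m+1)^2 − 2·(m+1) − 1 = m^2 − 2.
This completes the inductive step, so w_k = k^2 − 2k − 1 for all k ≥ 1.

w_k = k^2 − 2k − 1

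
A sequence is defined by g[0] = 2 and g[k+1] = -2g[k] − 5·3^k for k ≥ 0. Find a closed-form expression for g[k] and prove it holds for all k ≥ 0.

Claim: g[k] = 3·(-2)^k − 3^k.

Base case: g[0] = 2, and 3·(-2)^0 − 3^0 = 3 − 1 = 2.
Assume g[m] = 3·(-2)^m − 3^m for some m ≥ 0.
Then g[m+1] = -2g[m] − 5·3^m = -2·(3·(-2)^m − 3^m) − 5·3^m = 3·(-2)^{m+1} + 2·3^m − 5·3^m = 3·(-2)^{m+1} − 3·3^m = 3·(-2)^{m+1} − 3^{m+1}.
By induction, g[k] = 3·(-2)^k − 3^k for all k ≥ 0.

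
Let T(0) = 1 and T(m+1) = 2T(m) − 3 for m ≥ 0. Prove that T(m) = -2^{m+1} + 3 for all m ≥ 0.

Base case: T(0) = 1, and -2^{0+1} + 3 = -2 + 3 = 1.
Assume T(r) = -2^{r+1} + 3 for some r ≥ 0.
Then T(r+1) = 2T(r) − 3 = 2·(-2^{r+1} + 3) − 3 = -2^{r+2} + 6 − 3 = -2^{r+2} + 3.
Hence T(m) = -2^{m+1} + 3 for every m ≥ 0, by induction.

T(m) = -2^{m+1} + 3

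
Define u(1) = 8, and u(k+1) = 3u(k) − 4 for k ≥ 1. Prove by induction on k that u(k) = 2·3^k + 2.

Base case: u(1) = 8, and 2·3^1 + 2 = 6 + 2 = 8.
Assume u(j) = 2·3^j + 2 for some j ≥ 1.
Then u(j+1) = 3u(j) − 4 = 3·(2·3^j + 2) − 4 = 6·3^j + 6 − 4 = 2·3^{j+1} + 2.
This completes the inductive step, so u(k) = 2·3^k + 2 for all k ≥ 1.

u(k) = 2·3^k + 2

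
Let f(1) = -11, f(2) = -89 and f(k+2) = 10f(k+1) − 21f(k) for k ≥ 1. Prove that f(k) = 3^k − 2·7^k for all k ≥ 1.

Base cases: f(1) = -11 and 3^1 − 2·7^1 = -11; f(2) = -89 and 3^2 − 2·7^2 = -89.
Assume f(i) = 3^i − 2·7^i for all 1 ≤ i ≤ j, where j ≥ 2.
Then f(j+1) = 10f(j) − 21f(j−1) = 10·(3^j − 2·7^j) − 21·(3^{j−1} − 2·7^{j−1}) = (10·3 − 21)3^{j−1} − 2·(10·7 − 21)7^{j−1} = 9·3^{j−1} − 98·7^{j−1} = 3^{j+1} − 2·7^{j+1}.
So the formula holds for j+1, and by strong induction f(k) = 3^k − 2·7^k for all k ≥ 1.

f(k) = 3^k − 2·7^k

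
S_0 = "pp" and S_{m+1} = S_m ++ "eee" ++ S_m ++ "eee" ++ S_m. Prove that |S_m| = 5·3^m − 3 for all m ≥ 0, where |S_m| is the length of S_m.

Base case: |S_0| = 2, and 5·3^0 − 3 = 2.
Assume |S_r| = 5·3^r − 3.
Then |S_{r+1}| = 3|S_r| + 6 = 3(5·3^r − 3) + 6 = 5·3^{r+1} − 9 + 6 = 5·3^{r+1} − 3.
By induction, |S_m| = 5·3^m − 3 for all m ≥ 0.

|S_m| = 5·3^m − 3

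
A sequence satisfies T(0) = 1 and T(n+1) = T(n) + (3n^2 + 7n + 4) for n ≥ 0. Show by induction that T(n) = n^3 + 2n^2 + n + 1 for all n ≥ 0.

Base case: T(0) = 1, and 0^3 + 2·0^2 + 0 + 1 = 1.
Assume T(j) = j^3 + 2j^2 + j + 1.
Then T(j+1) = T(j) + (3j^2 + 7j + 4) = (j^3 + 2j^2 + j + 1) + (3j^2 + 7j + 4) = j^3 + 5j^2 + 8j + 5,
and (j+1)^3 + 2·(j+1)^2 + (j+1) + 1 = j^3 + 5j^2 + 8j + 5.
By induction, T(n) = n^3 + 2n^2 + n + 1 for all n ≥ 0.

T(n) = n^3 + 2n^2 + n + 1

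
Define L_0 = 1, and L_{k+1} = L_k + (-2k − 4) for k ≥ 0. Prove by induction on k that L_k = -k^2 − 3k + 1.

Base case: L_0 = 1, and -0^2 − 3·0 + 1 = 1.
Assume L_j = -j^2 − 3j + 1.
Then L_{j+1} = L_j + (-2j − 4) = (-j^2 − 3j + 1) + (-2j − 4) = -j^2 − 5j − 3,
and -(j+1)^2 − 3·(j+1) + 1 = -j^2 − 5j − 3.
This completes the inductive step, so L_k = -k^2 − 3k + 1 for all k ≥ 0.

L_k = -k^2 − 3k + 1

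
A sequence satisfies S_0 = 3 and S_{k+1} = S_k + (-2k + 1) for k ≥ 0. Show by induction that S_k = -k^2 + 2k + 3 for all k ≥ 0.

Base case: S_0 = 3, and -0^2 + 2·0 + 3 = 3.
Assume S_r = -r^2 + 2r + 3.
Then S_{r+1} = S_r + (-2r + 1) = (-r^2 + 2r + 3) + (-2r + 1) = -r^2 + 4,
and -(r+1)^2 + 2·(r+1) + 3 = -r^2 + 4.
Hence S_k = -k^2 + 2k + 3 for every k ≥ 0, by induction.

S_k = -k^2 + 2k + 3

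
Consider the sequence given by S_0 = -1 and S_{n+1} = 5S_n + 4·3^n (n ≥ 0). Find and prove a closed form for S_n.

Claim: S_n = 5^n − 2·3^n.

Base case: S_0 = -1, and 5^0 − 2·3^0 = 1 − 2 = -1.
Assume S_k = 5^k − 2·3^k for some k ≥ 0.
Then S_{k+1} = 5S_k + 4·3^k = 5·(5^k − 2·3^k) + 4·3^k = 5^{k+1} − 10·3^k + 4·3^k = 5^{k+1} − 6·3^k = 5^{k+1} − 2·3^{k+1}.
This completes the inductive step, so S_n = 5^n − 2·3^n for all n ≥ 0.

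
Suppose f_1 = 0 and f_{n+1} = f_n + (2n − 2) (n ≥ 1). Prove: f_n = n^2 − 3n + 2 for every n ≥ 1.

Base case: f_1 = 0, and 1^2 − 3·1 + 2 = 0.
Assume f_k = k^2 − 3k + 2.
Then f_{k+1} = f_k + (2k − 2) = (k^2 − 3k + 2) + (2k − 2) = k^2 − k,
and (k+1)^2 − 3·(k+1) + 2 = k^2 − k.
Hence f_n = n^2 − 3n + 2 for every n ≥ 1, by induction.

f_n = n^2 − 3n + 2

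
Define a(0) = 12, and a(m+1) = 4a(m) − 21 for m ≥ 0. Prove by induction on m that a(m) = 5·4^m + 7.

Base case: a(0) = 12, and 5·4^0 + 7 = 5 + 7 = 12.
Assume a(r) = 5·4^r + 7 for some r ≥ 0.
Then a(r+1) = 4a(r) − 21 = 4·(5·4^r + 7) − 21 = 20·4^r + 28 − 21 = 5·4^{r+1} + 7.
By induction, a(m) = 5·4^m + 7 for all m ≥ 0.

a(m) = 5·4^m + 7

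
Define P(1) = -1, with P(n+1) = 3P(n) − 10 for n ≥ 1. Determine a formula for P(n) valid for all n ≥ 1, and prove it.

Claim: P(n) = -2·3^n + 5.

Base case: P(1) = -1, and -2·3^1 + 5 = -6 + 5 = -1.
Assume P(m) = -2·3^m + 5 for some m ≥ 1.
Then P(m+1) = 3P(m) − 10 = 3·(-2·3^m + 5) − 10 = -6·3^m + 15 − 10 = -2·3^{m+1} + 5.
So the formula holds for m+1, and by induction P(n) = -2·3^n + 5 for all n ≥ 1.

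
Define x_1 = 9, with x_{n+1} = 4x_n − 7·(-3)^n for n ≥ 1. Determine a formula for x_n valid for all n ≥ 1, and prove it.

Claim: x_n = 3·4^n + (-3)^n.

Base case: x_1 = 9, and 3·4^1 + (-3)^1 = 12 − 3 = 9.
Assume x_k = 3·4^k + (-3)^k for some k ≥ 1.
Then x_{k+1} = 4x_k − 7·(-3)^k = 4·(3·4^k + (-3)^k) − 7·(-3)^k = 3·4^{k+1} + 4·(-3)^k − 7·(-3)^k = 3·4^{k+1} − 3·(-3)^k = 3·4^{k+1} + (-3)^{k+1}.
So the formula holds for k+1, and by induction x_n = 3·4^n + (-3)^n for all n ≥ 1.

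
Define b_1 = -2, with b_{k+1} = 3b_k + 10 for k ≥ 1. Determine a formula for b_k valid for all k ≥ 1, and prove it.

Claim: b_k = 3^k − 5.

Base case: b_1 = -2, and 3^1 − 5 = 3 − 5 = -2.
Assume b_j = 3^j − 5 for some j ≥ 1.
Then b_{j+1} = 3b_j + 10 = 3·(3^j − 5) + 10 = 3^{j+1} − 15 + 10 = 3^{j+1} − 5.
So the formula holds for j+1, and by induction b_k = 3^k − 5 for all k ≥ 1.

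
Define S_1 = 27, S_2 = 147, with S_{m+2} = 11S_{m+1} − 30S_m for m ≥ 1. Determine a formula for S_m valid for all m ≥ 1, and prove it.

Claim: S_m = 3·5^m + 2·6^m.

Base cases: S_1 = 27 and 3·5^1 + 2·6^1 = 27; S_2 = 147 and 3·5^2 + 2·6^2 = 147.
Assume S_j = 3·5^j + 2·6^j for all 1 ≤ j ≤ k, where k ≥ 2.
Then S_{k+1} = 11S_k − 30S_{k−1} = 11·(3·5^k + 2·6^k) − 30·(3·5^{k−1} + 2·6^{k−1}) = 3·(11·5 − 30)5^{k−1} + 2·(11·6 − 30)6^{k−1} = 75·5^{k−1} + 72·6^{k−1} = 3·5^{k+1} + 2·6^{k+1}.
So the formula holds for k+1, and by strong induction S_m = 3·5^m + 2·6^m for all m ≥ 1.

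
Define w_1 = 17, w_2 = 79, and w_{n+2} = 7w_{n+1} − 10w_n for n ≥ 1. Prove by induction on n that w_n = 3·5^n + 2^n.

Base cases: w_1 = 17 and 3·5^1 + 2^1 = 17; w_2 = 79 and 3·5^2 + 2^2 = 79.
Assume w_j = 3·5^j + 2^j for all 1 ≤ j ≤ m, where m ≥ 2.
Then w_{m+1} = 7w_m − 10w_{m−1} = 7·(3·5^m + 2^m) − 10·(3·5^{m−1} + 2^{m−1}) = 3·(7·5 − 10)5^{m−1} + (7·2 − 10)2^{m−1} = 75·5^{m−1} + 4·2^{m−1} = 3·5^{m+1} + 2^{m+1}.
Hence w_n = 3·5^n + 2^n for every n ≥ 1, by strong induction.

w_n = 3·5^n + 2^n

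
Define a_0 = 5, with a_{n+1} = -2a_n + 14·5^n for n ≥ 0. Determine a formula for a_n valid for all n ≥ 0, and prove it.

Claim: a_n = 3·(-2)^n + 2·5^n.

Base case: a_0 = 5, and 3·(-2)^0 + 2·5^0 = 3 + 2 = 5.
Assume a_r = 3·(-2)^r + 2·5^r for some r ≥ 0.
Then a_{r+1} = -2a_r + 14·5^r = -2·(3·(-2)^r + 2·5^r) + 14·5^r = 3·(-2)^{r+1} − 4·5^r + 14·5^r = 3·(-2)^{r+1} + 10·5^r = 3·(-2)^{r+1} + 2·5^{r+1}.
This completes the inductive step, so a_n = 3·(-2)^n + 2·5^n for all n ≥ 0.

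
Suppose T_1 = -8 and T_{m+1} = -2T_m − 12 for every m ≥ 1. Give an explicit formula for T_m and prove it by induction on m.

Claim: T_m = 2·(-2)^m − 4.

Base case: T_1 = -8, and 2·(-2)^1 − 4 = -4 − 4 = -8.
Assume T_k = 2·(-2)^k − 4 for some k ≥ 1.
Then T_{k+1} = -2T_k − 12 = -2·(2·(-2)^k − 4) − 12 = -4·(-2)^k + 8 − 12 = 2·(-2)^{k+1} − 4.
So the formula holds for k+1, and by induction T_m = 2·(-2)^m − 4 for all m ≥ 1.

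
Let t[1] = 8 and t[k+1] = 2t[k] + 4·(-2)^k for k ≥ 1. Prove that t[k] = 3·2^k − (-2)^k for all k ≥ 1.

Base case: t[1] = 8, and 3·2^1 − (-2)^1 = 6 + 2 = 8.
Assume t[j] = 3·2^j − (-2)^j for some j ≥ 1.
Then t[j+1] = 2t[j] + 4·(-2)^j = 2·(3·2^j − (-2)^j) + 4·(-2)^j = 3·2^{j+1} − 2·(-2)^j + 4·(-2)^j = 3·2^{j+1} + 2·(-2)^j = 3·2^{j+1} − (-2)^{j+1}.
This completes the inductive step, so t[k] = 3·2^k − (-2)^k for all k ≥ 1.

t[k] = 3·2^k − (-2)^k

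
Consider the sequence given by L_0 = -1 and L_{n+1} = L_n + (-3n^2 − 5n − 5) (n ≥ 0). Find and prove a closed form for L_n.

Claim: L_n = -n^3 − n^2 − 3n − 1.

Base case: L_0 = -1, and -0^3 − 0^2 − 3·0 − 1 = -1.
Assume L_j = -j^3 − j^2 − 3j − 1.
Then L_{j+1} = L_j + (-3j^2 − 5j − 5) = (-j^3 − j^2 − 3j − 1) + (-3j^2 − 5j − 5) = -j^3 − 4j^2 − 8j − 6,
and -(j+1)^3 − (j+1)^2 − 3·(j+1) − 1 = -j^3 − 4j^2 − 8j − 6.
This completes the inductive step, so L_n = -n^3 − n^2 − 3n − 1 for all n ≥ 0.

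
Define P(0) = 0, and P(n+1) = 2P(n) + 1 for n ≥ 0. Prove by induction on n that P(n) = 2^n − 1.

Base case: P(0) = 0, and 2^0 − 1 = 1 − 1 = 0.
Assume P(k) = 2^k − 1 for some k ≥ 0.
Then P(k+1) = 2P(k) + 1 = 2·(2^k − 1) + 1 = 2^{k+1} − 2 + 1 = 2^{k+1} − 1.
So the formula holds for k+1, and by induction P(n) = 2^n − 1 for all n ≥ 0.

P(n) = 2^n − 1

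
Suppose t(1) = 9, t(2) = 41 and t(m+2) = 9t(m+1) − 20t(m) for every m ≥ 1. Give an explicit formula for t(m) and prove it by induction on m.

Claim: t(m) = 5^m + 4^m.

Base cases: t(1) = 9 and 5^1 + 4^1 = 9; t(2) = 41 and 5^2 + 4^2 = 41.
Assume t(i) = 5^i + 4^i for all 1 ≤ i ≤ j, where j ≥ 2.
Then t(j+1) = 9t(j) − 20t(j−1) = 9·(5^j + 4^j) − 20·(5^{j−1} + 4^{j−1}) = (9·5 − 20)5^{j−1} + (9·4 − 20)4^{j−1} = 25·5^{j−1} + 16·4^{j−1} = 5^{j+1} + 4^{j+1}.
So the formula holds for j+1, and by strong induction t(m) = 5^m + 4^m for all m ≥ 1.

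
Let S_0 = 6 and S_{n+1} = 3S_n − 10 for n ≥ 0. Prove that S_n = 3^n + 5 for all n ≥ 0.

Base case: S_0 = 6, and 3^0 + 5 = 1 + 5 = 6.
Assume S_r = 3^r + 5 for some r ≥ 0.
Then S_{r+1} = 3S_r − 10 = 3·(3^r + 5) − 10 = 3^{r+1} + 15 − 10 = 3^{r+1} + 5.
So the formula holds for r+1, and by induction S_n = 3^n + 5 for all n ≥ 0.

S_n = 3^n + 5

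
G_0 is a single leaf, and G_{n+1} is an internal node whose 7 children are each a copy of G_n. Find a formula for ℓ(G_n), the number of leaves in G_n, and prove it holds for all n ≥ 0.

Claim: ℓ(G_n) = 7^n.

Base case: ℓ(G_0) = 1, and 7^0 = 1.
Assume ℓ(G_m) = 7^m.
Then ℓ(G_{m+1}) = 7·ℓ(G_m) = 7·7^m = 7^{m+1}.
This completes the inductive step, so ℓ(G_n) = 7^n for all n ≥ 0.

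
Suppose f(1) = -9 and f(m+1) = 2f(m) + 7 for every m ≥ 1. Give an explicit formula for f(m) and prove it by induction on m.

Claim: f(m) = -2^m − 7.

Base case: f(1) = -9, and -2^1 − 7 = -2 − 7 = -9.
Assume f(r) = -2^r − 7 for some r ≥ 1.
Then f(r+1) = 2f(r) + 7 = 2·(-2^r − 7) + 7 = -2^{r+1} − 14 + 7 = -2^{r+1} − 7.
Hence f(m) = -2^m − 7 for every m ≥ 1, by induction.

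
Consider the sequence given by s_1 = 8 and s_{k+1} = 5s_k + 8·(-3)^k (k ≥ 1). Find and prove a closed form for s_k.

Claim: s_k = 5^k − (-3)^k.

Base case: s_1 = 8, and 5^1 − (-3)^1 = 5 + 3 = 8.
Assume s_j = 5^j − (-3)^j for some j ≥ 1.
Then s_{j+1} = 5s_j + 8·(-3)^j = 5·(5^j − (-3)^j) + 8·(-3)^j = 5^{j+1} − 5·(-3)^j + 8·(-3)^j = 5^{j+1} + 3·(-3)^j = 5^{j+1} − (-3)^{j+1}.
This completes the inductive step, so s_k = 5^k − (-3)^k for all k ≥ 1.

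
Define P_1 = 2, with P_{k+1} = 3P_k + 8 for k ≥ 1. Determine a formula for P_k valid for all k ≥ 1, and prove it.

Claim: P_k = 2·3^k − 4.

Base case: P_1 = 2, and 2·3^1 − 4 = 6 − 4 = 2.
Assume P_r = 2·3^r − 4 for some r ≥ 1.
Then P_{r+1} = 3P_r + 8 = 3·(2·3^r − 4) + 8 = 6·3^r − 12 + 8 = 2·3^{r+1} − 4.
So the formula holds for r+1, and by induction P_k = 2·3^k − 4 for all k ≥ 1.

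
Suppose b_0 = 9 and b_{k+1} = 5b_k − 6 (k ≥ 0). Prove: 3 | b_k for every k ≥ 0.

Base case: b_0 = 9 = 3·3, so 3 | b_0.
Assume 3 | b_r, so b_r = 3t for some integer t.
Then b_{r+1} = 5b_r − 6 = 5·(3t) − 6 = 3(5t − 2), so 3 | b_{r+1}.
Hence 3 | b_k for every k ≥ 0, by induction.

3 | b_k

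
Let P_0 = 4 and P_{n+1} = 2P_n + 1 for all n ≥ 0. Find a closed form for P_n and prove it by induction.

Claim: P_n = 5·2^n − 1.

Base case: P_0 = 4, and 5·2^0 − 1 = 5 − 1 = 4.
Assume P_r = 5·2^r − 1 for some r ≥ 0.
Then P_{r+1} = 2P_r + 1 = 2·(5·2^r − 1) + 1 = 10·2^r − 2 + 1 = 5·2^{r+1} − 1.
This completes the inductive step, so P_n = 5·2^n − 1 for all n ≥ 0.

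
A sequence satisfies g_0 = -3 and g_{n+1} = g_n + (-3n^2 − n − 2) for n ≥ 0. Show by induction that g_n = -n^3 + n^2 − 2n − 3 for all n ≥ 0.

Base case: g_0 = -3, and -0^3 + 0^2 − 2·0 − 3 = -3.
Assume g_j = -j^3 + j^2 − 2j − 3.
Then g_{j+1} = g_j + (-3j^2 − j − 2) = (-j^3 + j^2 − 2j − 3) + (-3j^2 − j − 2) = -j^3 − 2j^2 − 3j − 5,
and -(j+1)^3 + (j+1)^2 − 2·(j+1) − 3 = -j^3 − 2j^2 − 3j − 5.
By induction, g_n = -n^3 + n^2 − 2n − 3 for all n ≥ 0.

g_n = -n^3 + n^2 − 2n − 3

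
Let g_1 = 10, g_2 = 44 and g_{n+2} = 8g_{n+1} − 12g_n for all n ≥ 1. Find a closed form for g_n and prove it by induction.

Claim: g_n = 2·2^n + 6^n.

Base cases: g_1 = 10 and 2·2^1 + 6^1 = 10; g_2 = 44 and 2·2^2 + 6^2 = 44.
Assume g_j = 2·2^j + 6^j for all 1 ≤ j ≤ r, where r ≥ 2.
Then g_{r+1} = 8g_r − 12g_{r−1} = 8·(2·2^r + 6^r) − 12·(2·2^{r−1} + 6^{r−1}) = 2·(8·2 − 12)2^{r−1} + (8·6 − 12)6^{r−1} = 8·2^{r−1} + 36·6^{r−1} = 2·2^{r+1} + 6^{r+1}.
This completes the inductive step, so g_n = 2·2^n + 6^n for all n ≥ 1.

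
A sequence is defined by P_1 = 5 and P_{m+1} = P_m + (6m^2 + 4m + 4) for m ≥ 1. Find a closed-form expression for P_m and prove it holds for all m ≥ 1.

Claim: P_m = 2m^3 − m^2 + 3m + 1.

Base case: P_1 = 5, and 2·1^3 − 1^2 + 3·1 + 1 = 5.
Assume P_r = 2r^3 − r^2 + 3r + 1.
Then P_{r+1} = P_r + (6r^2 + 4r + 4) = (2r^3 − r^2 + 3r + 1) + (6r^2 + 4r + 4) = 2r^3 + 5r^2 + 7r + 5,
and 2·(r+1)^3 − (r+1)^2 + 3·(r+1) + 1 = 2r^3 + 5r^2 + 7r + 5.
This completes the inductive step, so P_m = 2m^3 − m^2 + 3m + 1 for all m ≥ 1.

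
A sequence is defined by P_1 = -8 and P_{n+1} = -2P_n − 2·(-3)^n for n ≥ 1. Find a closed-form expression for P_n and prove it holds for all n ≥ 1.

Claim: P_n = (-2)^n + 2·(-3)^n.

Base case: P_1 = -8, and (-2)^1 + 2·(-3)^1 = -2 − 6 = -8.
Assume P_m = (-2)^m + 2·(-3)^m for some m ≥ 1.
Then P_{m+1} = -2P_m − 2·(-3)^m = -2·((-2)^m + 2·(-3)^m) − 2·(-3)^m = (-2)^{m+1} − 4·(-3)^m − 2·(-3)^m = (-2)^{m+1} − 6·(-3)^m = (-2)^{m+1} + 2·(-3)^{m+1}.
By induction, P_n = (-2)^n + 2·(-3)^n for all n ≥ 1.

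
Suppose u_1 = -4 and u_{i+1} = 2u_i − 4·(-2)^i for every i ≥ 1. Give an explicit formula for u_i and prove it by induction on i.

Claim: u_i = -2^i + (-2)^i.

Base case: u_1 = -4, and -2^1 + (-2)^1 = -2 − 2 = -4.
Assume u_m = -2^m + (-2)^m for some m ≥ 1.
Then u_{m+1} = 2u_m − 4·(-2)^m = 2·(-2^m + (-2)^m) − 4·(-2)^m = -2^{m+1} + 2·(-2)^m − 4·(-2)^m = -2^{m+1} − 2·(-2)^m = -2^{m+1} + (-2)^{m+1}.
This completes the inductive step, so u_i = -2^i + (-2)^i for all i ≥ 1.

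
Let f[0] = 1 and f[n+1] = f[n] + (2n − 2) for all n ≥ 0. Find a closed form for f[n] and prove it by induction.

Claim: f[n] = n^2 − 3n + 1.

Base case: f[0] = 1, and 0^2 − 3·0 + 1 = 1.
Assume f[k] = k^2 − 3k + 1.
Then f[k+1] = f[k] + (2k − 2) = (k^2 − 3k + 1) + (2k − 2) = k^2 − k − 1,
and (k+1)^2 − 3·(k+1) + 1 = k^2 − k − 1.
This completes the inductive step, so f[n] = n^2 − 3n + 1 for all n ≥ 0.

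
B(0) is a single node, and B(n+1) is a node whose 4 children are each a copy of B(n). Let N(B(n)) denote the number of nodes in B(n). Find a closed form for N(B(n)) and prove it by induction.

Claim: N(B(n)) = (4^{n+1} − 1)/3.

Base case: N(B(0)) = 1, and (4^{0+1} − 1)/3 = 1.
Assume N(B(k)) = (4^{k+1} − 1)/3.
Then N(B(k+1)) = 1 + 4N(B(k)) = 1 + 4·(4^{k+1} − 1)/3 = 1 + (4^{k+2} − 4)/3 = (3 + 4^{k+2} − 4)/3 = (4^{k+2} − 1)/3.
So the formula holds for k+1, and by induction N(B(n)) = (4^{n+1} − 1)/3 for all n ≥ 0.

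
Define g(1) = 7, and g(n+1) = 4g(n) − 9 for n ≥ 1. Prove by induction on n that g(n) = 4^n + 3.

Base case: g(1) = 7, and 4^1 + 3 = 4 + 3 = 7.
Assume g(k) = 4^k + 3 for some k ≥ 1.
Then g(k+1) = 4g(k) − 9 = 4·(4^k + 3) − 9 = 4^{k+1} + 12 − 9 = 4^{k+1} + 3.
This completes the inductive step, so g(n) = 4^n + 3 for all n ≥ 1.

g(n) = 4^n + 3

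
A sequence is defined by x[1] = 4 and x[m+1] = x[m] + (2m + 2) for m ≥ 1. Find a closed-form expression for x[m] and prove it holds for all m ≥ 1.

Claim: x[m] = m^2 + m + 2.

Base case: x[1] = 4, and 1^2 + 1 + 2 = 4.
Assume x[r] = r^2 + r + 2.
Then x[r+1] = x[r] + (2r + 2) = (r^2 + r + 2) + (2r + 2) = r^2 + 3r + 4,
and (r+1)^2 + (r+1) + 2 = r^2 + 3r + 4.
This completes the inductive step, so x[m] = m^2 + m + 2 for all m ≥ 1.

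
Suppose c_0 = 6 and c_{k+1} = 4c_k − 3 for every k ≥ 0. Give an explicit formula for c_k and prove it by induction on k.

Claim: c_k = 5·4^k + 1.

Base case: c_0 = 6, and 5·4^0 + 1 = 5 + 1 = 6.
Assume c_j = 5·4^j + 1 for some j ≥ 0.
Then c_{j+1} = 4c_j − 3 = 4·(5·4^j + 1) − 3 = 20·4^j + 4 − 3 = 5·4^{j+1} + 1.
Hence c_k = 5·4^k + 1 for every k ≥ 0, by induction.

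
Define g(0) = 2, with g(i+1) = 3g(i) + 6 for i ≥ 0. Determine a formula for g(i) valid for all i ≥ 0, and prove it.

Claim: g(i) = 5·3^i − 3.

Base case: g(0) = 2, and 5·3^0 − 3 = 5 − 3 = 2.
Assume g(m) = 5·3^m − 3 for some m ≥ 0.
Then g(m+1) = 3g(m) + 6 = 3·(5·3^m − 3) + 6 = 15·3^m − 9 + 6 = 5·3^{m+1} − 3.
So the formula holds for m+1, and by induction g(i) = 5·3^i − 3 for all i ≥ 0.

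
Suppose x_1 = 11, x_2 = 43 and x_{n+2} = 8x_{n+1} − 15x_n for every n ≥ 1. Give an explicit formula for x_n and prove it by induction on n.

Claim: x_n = 5^n + 2·3^n.

Base cases: x_1 = 11 and 5^1 + 2·3^1 = 11; x_2 = 43 and 5^2 + 2·3^2 = 43.
Assume x_i = 5^i + 2·3^i for all 1 ≤ i ≤ j, where j ≥ 2.
Then x_{j+1} = 8x_j − 15x_{j−1} = 8·(5^j + 2·3^j) − 15·(5^{j−1} + 2·3^{j−1}) = (8·5 − 15)5^{j−1} + 2·(8·3 − 15)3^{j−1} = 25·5^{j−1} + 18·3^{j−1} = 5^{j+1} + 2·3^{j+1}.
This completes the inductive step, so x_n = 5^n + 2·3^n for all n ≥ 1.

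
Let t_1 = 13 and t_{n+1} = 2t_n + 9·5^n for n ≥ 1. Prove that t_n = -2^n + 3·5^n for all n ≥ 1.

Base case: t_1 = 13, and -2^1 + 3·5^1 = -2 + 15 = 13.
Assume t_m = -2^m + 3·5^m for some m ≥ 1.
Then t_{m+1} = 2t_m + 9·5^m = 2·(-2^m + 3·5^m) + 9·5^m = -2^{m+1} + 6·5^m + 9·5^m = -2^{m+1} + 15·5^m = -2^{m+1} + 3·5^{m+1}.
Hence t_n = -2^n + 3·5^n for every n ≥ 1, by induction.

t_n = -2^n + 3·5^n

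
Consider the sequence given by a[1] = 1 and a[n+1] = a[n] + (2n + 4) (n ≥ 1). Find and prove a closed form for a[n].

Claim: a[n] = n^2 + 3n − 3.

Base case: a[1] = 1, and 1^2 + 3·1 − 3 = 1.
Assume a[j] = j^2 + 3j − 3.
Then a[j+1] = a[j] + (2j + 4) = (j^2 + 3j − 3) + (2j + 4) = j^2 + 5j + 1,
and (j+1)^2 + 3·(j+1) − 3 = j^2 + 5j + 1.
Hence a[n] = n^2 + 3n − 3 for every n ≥ 1, by induction.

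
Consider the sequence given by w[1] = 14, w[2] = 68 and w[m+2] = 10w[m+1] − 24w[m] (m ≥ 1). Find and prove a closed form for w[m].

Claim: w[m] = 2·4^m + 6^m.

Base cases: w[1] = 14 and 2·4^1 + 6^1 = 14; w[2] = 68 and 2·4^2 + 6^2 = 68.
Assume w[j] = 2·4^j + 6^j for all 1 ≤ j ≤ r, where r ≥ 2.
Then w[r+1] = 10w[r] − 24w[r−1] = 10·(2·4^r + 6^r) − 24·(2·4^{r−1} + 6^{r−1}) = 2·(10·4 − 24)4^{r−1} + (10·6 − 24)6^{r−1} = 32·4^{r−1} + 36·6^{r−1} = 2·4^{r+1} + 6^{r+1}.
By strong induction, w[m] = 2·4^m + 6^m for all m ≥ 1.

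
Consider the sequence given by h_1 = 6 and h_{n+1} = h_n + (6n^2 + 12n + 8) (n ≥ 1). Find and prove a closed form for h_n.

Claim: h_n = 2n^3 + 3n^2 + 3n − 2.

Base case: h_1 = 6, and 2·1^3 + 3·1^2 + 3·1 − 2 = 6.
Assume h_k = 2k^3 + 3k^2 + 3k − 2.
Then h_{k+1} = h_k + (6k^2 + 12k + 8) = (2k^3 + 3k^2 + 3k − 2) + (6k^2 + 12k + 8) = 2k^3 + 9k^2 + 15k + 6,
and 2·(k+1)^3 + 3·(k+1)^2 + 3·(k+1) − 2 = 2k^3 + 9k^2 + 15k + 6.
Hence h_n = 2n^3 + 3n^2 + 3n − 2 for every n ≥ 1, by induction.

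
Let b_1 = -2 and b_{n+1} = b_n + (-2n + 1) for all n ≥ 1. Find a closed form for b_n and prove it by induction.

Claim: b_n = -n^2 + 2n − 3.

Base case: b_1 = -2, and -1^2 + 2·1 − 3 = -2.
Assume b_m = -m^2 + 2m − 3.
Then b_{m+1} = b_m + (-2m + 1) = (-m^2 + 2m − 3) + (-2m + 1) = -m^2 − 2,
and -(m+1)^2 + 2·(m+1) − 3 = -m^2 − 2.
This completes the inductive step, so b_n = -n^2 + 2n − 3 for all n ≥ 1.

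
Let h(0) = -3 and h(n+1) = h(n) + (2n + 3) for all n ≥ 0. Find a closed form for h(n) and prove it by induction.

Claim: h(n) = n^2 + 2n − 3.

Base case: h(0) = -3, and 0^2 + 2·0 − 3 = -3.
Assume h(m) = m^2 + 2m − 3.
Then h(m+1) = h(m) + (2m + 3) = (m^2 + 2m − 3) + (2m + 3) = m^2 + 4m,
and (m+1)^2 + 2·(m+1) − 3 = m^2 + 4m.
By induction, h(n) = n^2 + 2n − 3 for all n ≥ 0.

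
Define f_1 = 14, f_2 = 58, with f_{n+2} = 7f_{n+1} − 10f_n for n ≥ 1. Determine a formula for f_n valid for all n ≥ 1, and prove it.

Claim: f_n = 2·5^n + 2·2^n.

Base cases: f_1 = 14 and 2·5^1 + 2·2^1 = 14; f_2 = 58 and 2·5^2 + 2·2^2 = 58.
Assume f_j = 2·5^j + 2·2^j for all 1 ≤ j ≤ r, where r ≥ 2.
Then f_{r+1} = 7f_r − 10f_{r−1} = 7·(2·5^r + 2·2^r) − 10·(2·5^{r−1} + 2·2^{r−1}) = 2·(7·5 − 10)5^{r−1} + 2·(7·2 − 10)2^{r−1} = 50·5^{r−1} + 8·2^{r−1} = 2·5^{r+1} + 2·2^{r+1}.
Hence f_n = 2·5^n + 2·2^n for every n ≥ 1, by strong induction.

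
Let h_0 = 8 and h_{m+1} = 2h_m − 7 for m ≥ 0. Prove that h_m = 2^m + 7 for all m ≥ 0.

Base case: h_0 = 8, and 2^0 + 7 = 1 + 7 = 8.
Assume h_k = 2^k + 7 for some k ≥ 0.
Then h_{k+1} = 2h_k − 7 = 2·(2^k + 7) − 7 = 2^{k+1} + 14 − 7 = 2^{k+1} + 7.
This completes the inductive step, so h_m = 2^m + 7 for all m ≥ 0.

h_m = 2^m + 7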